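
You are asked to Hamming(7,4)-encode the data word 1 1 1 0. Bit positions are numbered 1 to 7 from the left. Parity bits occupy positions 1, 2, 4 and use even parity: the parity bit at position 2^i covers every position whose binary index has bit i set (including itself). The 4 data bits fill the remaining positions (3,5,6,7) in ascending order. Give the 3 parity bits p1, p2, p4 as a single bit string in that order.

Place data bits at non-power-of-two positions: b3=1, b5=1, b6=1, b7=0.
p1 = XOR of data positions {3,5,7} = 1⊕1⊕0 = 0
p2 = XOR of data positions {3,6,7} = 1⊕1⊕0 = 0
p4 = XOR of data positions {5,6,7} = 1⊕1⊕0 = 0
Parity bits p1,p2,p4 = 000

000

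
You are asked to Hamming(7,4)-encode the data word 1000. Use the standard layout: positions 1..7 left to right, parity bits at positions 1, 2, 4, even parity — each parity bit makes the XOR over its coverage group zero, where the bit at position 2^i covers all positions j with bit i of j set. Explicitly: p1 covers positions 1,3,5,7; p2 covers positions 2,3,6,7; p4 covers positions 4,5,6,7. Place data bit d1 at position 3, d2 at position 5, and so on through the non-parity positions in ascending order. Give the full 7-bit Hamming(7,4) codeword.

Place data bits at non-power-of-two positions: b3=1, b5=0, b6=0, b7=0.
p1 = XOR of data positions {3,5,7} = 1⊕0⊕0 = 1
p2 = XOR of data positions {3,6,7} = 1⊕0⊕0 = 1
p4 = XOR of data positions {5,6,7} = 0⊕0⊕0 = 0
Codeword b1..b7 = 1110000

1110000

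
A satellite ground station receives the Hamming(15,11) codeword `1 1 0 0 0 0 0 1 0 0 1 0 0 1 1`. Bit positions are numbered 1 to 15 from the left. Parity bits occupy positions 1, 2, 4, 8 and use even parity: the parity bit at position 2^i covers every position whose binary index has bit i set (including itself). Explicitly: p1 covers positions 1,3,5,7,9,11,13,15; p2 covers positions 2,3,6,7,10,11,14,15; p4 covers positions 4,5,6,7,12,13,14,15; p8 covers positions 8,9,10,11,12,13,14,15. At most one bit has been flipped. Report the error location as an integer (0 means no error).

s1: b1⊕b3⊕b5⊕b7⊕b9⊕b11⊕b13⊕b15 = 1⊕0⊕0⊕0⊕0⊕1⊕0⊕1 = 1
s2: b2⊕b3⊕b6⊕b7⊕b10⊕b11⊕b14⊕b15 = 1⊕0⊕0⊕0⊕0⊕1⊕1⊕1 = 0
s4: b4⊕b5⊕b6⊕b7⊕b12⊕b13⊕b14⊕b15 = 0⊕0⊕0⊕0⊕0⊕0⊕1⊕1 = 0
s8: b8⊕b9⊕b10⊕b11⊕b12⊕b13⊕b14⊕b15 = 1⊕0⊕0⊕1⊕0⊕0⊕1⊕1 = 0
Syndrome (s8...s1) = 0001 → position 1.

1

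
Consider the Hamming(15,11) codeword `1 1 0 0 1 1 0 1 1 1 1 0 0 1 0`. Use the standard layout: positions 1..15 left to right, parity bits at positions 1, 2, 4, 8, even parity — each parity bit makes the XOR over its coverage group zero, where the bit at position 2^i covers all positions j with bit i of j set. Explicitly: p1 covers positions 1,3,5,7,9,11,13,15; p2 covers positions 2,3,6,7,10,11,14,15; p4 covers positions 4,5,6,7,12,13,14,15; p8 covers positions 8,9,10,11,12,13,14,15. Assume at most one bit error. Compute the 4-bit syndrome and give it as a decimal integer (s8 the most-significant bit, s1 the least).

14

s1: b1⊕b3⊕b5⊕b7⊕b9⊕b11⊕b13⊕b15 = 1⊕0⊕1⊕0⊕1⊕1⊕0⊕0 = 0
s2: b2⊕b3⊕b6⊕b7⊕b10⊕b11⊕b14⊕b15 = 1⊕0⊕1⊕0⊕1⊕1⊕1⊕0 = 1
s4: b4⊕b5⊕b6⊕b7⊕b12⊕b13⊕b14⊕b15 = 0⊕1⊕1⊕0⊕0⊕0⊕1⊕0 = 1
s8: b8⊕b9⊕b10⊕b11⊕b12⊕b13⊕b14⊕b15 = 1⊕1⊕1⊕1⊕0⊕0⊕1⊕0 = 1
Syndrome (s8...s1) = 1110 → position 14.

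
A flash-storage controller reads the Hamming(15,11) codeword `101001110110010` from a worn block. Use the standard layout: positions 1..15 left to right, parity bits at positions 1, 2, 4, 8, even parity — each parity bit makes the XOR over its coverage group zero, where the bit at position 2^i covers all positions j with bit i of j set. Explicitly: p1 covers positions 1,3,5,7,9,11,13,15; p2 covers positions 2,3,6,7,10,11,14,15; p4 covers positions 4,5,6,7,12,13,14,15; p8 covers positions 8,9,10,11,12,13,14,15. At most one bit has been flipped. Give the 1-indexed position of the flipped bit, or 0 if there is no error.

s1: b1⊕b3⊕b5⊕b7⊕b9⊕b11⊕b13⊕b15 = 1⊕1⊕0⊕1⊕0⊕1⊕0⊕0 = 0
s2: b2⊕b3⊕b6⊕b7⊕b10⊕b11⊕b14⊕b15 = 0⊕1⊕1⊕1⊕1⊕1⊕1⊕0 = 0
s4: b4⊕b5⊕b6⊕b7⊕b12⊕b13⊕b14⊕b15 = 0⊕0⊕1⊕1⊕0⊕0⊕1⊕0 = 1
s8: b8⊕b9⊕b10⊕b11⊕b12⊕b13⊕b14⊕b15 = 1⊕0⊕1⊕1⊕0⊕0⊕1⊕0 = 0
Syndrome (s8...s1) = 0100 → position 4.

4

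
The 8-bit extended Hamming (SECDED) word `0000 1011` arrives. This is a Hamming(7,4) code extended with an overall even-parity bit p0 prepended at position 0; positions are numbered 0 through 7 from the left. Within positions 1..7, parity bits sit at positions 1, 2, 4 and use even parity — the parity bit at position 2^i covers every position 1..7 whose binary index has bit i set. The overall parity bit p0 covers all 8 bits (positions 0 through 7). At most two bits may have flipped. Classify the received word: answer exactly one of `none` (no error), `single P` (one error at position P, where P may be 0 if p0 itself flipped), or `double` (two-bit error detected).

single 5

s1: b1⊕b3⊕b5⊕b7 = 0⊕0⊕0⊕1 = 1
s2: b2⊕b3⊕b6⊕b7 = 0⊕0⊕1⊕1 = 0
s4: b4⊕b5⊕b6⊕b7 = 1⊕0⊕1⊕1 = 1
Syndrome (s4...s1) = 101 → position 5.
Overall parity (XOR of all 8 bits, including p0): 0⊕0⊕0⊕0⊕1⊕0⊕1⊕1 = 1
Overall=1, syndrome position=5 → single-bit error at position 5.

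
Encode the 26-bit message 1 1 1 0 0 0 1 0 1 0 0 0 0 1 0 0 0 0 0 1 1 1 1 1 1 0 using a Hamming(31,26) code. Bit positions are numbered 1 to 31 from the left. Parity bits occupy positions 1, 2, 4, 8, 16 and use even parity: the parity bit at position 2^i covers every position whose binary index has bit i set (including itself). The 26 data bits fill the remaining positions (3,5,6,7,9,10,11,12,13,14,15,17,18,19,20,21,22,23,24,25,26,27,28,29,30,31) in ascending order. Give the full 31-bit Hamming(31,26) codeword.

Place data bits at non-power-of-two positions: b3=1, b5=1, b6=1, b7=0, b9=0, b10=0, b11=1, b12=0, b13=1, b14=0, b15=0, b17=0, b18=0, b19=1, b20=0, b21=0, b22=0, b23=0, b24=0, b25=1, b26=1, b27=1, b28=1, b29=1, b30=1, b31=0.
p1 = XOR of data positions {3,5,7,9,11,13,15,17,19,21,23,25,27,29,31} = 1⊕1⊕0⊕0⊕1⊕1⊕0⊕0⊕1⊕0⊕0⊕1⊕1⊕1⊕0 = 0
p2 = XOR of data positions {3,6,7,10,11,14,15,18,19,22,23,26,27,30,31} = 1⊕1⊕0⊕0⊕1⊕0⊕0⊕0⊕1⊕0⊕0⊕1⊕1⊕1⊕0 = 1
p4 = XOR of data positions {5,6,7,12,13,14,15,20,21,22,23,28,29,30,31} = 1⊕1⊕0⊕0⊕1⊕0⊕0⊕0⊕0⊕0⊕0⊕1⊕1⊕1⊕0 = 0
p8 = XOR of data positions {9,10,11,12,13,14,15,24,25,26,27,28,29,30,31} = 0⊕0⊕1⊕0⊕1⊕0⊕0⊕0⊕1⊕1⊕1⊕1⊕1⊕1⊕0 = 0
p16 = XOR of data positions {17,18,19,20,21,22,23,24,25,26,27,28,29,30,31} = 0⊕0⊕1⊕0⊕0⊕0⊕0⊕0⊕1⊕1⊕1⊕1⊕1⊕1⊕0 = 1
Codeword b1..b31 = 0110110000101001001000001111110

0110110000101001001000001111110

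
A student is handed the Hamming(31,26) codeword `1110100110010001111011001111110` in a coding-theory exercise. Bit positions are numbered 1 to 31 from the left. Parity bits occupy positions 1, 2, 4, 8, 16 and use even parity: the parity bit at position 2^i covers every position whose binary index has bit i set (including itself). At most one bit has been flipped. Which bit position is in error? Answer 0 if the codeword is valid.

12

s1: b1⊕b3⊕b5⊕b7⊕b9⊕b11⊕b13⊕b15⊕b17⊕b19⊕b21⊕b23⊕b25⊕b27⊕b29⊕b31 = 1⊕1⊕1⊕0⊕1⊕0⊕0⊕0⊕1⊕1⊕1⊕0⊕1⊕1⊕1⊕0 = 0
s2: b2⊕b3⊕b6⊕b7⊕b10⊕b11⊕b14⊕b15⊕b18⊕b19⊕b22⊕b23⊕b26⊕b27⊕b30⊕b31 = 1⊕1⊕0⊕0⊕0⊕0⊕0⊕0⊕1⊕1⊕1⊕0⊕1⊕1⊕1⊕0 = 0
s4: b4⊕b5⊕b6⊕b7⊕b12⊕b13⊕b14⊕b15⊕b20⊕b21⊕b22⊕b23⊕b28⊕b29⊕b30⊕b31 = 0⊕1⊕0⊕0⊕1⊕0⊕0⊕0⊕0⊕1⊕1⊕0⊕1⊕1⊕1⊕0 = 1
s8: b8⊕b9⊕b10⊕b11⊕b12⊕b13⊕b14⊕b15⊕b24⊕b25⊕b26⊕b27⊕b28⊕b29⊕b30⊕b31 = 1⊕1⊕0⊕0⊕1⊕0⊕0⊕0⊕0⊕1⊕1⊕1⊕1⊕1⊕1⊕0 = 1
s16: b16⊕b17⊕b18⊕b19⊕b20⊕b21⊕b22⊕b23⊕b24⊕b25⊕b26⊕b27⊕b28⊕b29⊕b30⊕b31 = 1⊕1⊕1⊕1⊕0⊕1⊕1⊕0⊕0⊕1⊕1⊕1⊕1⊕1⊕1⊕0 = 0
Syndrome (s16...s1) = 01100 → position 12.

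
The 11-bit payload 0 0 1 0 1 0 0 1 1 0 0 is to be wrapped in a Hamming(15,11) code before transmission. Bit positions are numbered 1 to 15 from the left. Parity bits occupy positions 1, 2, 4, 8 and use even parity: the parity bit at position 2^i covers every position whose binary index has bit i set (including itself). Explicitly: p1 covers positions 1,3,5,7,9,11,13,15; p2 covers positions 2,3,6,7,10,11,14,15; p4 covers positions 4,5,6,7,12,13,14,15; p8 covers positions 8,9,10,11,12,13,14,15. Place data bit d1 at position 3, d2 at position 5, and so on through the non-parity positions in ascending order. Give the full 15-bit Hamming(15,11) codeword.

010101011001100

Place data bits at non-power-of-two positions: b3=0, b5=0, b6=1, b7=0, b9=1, b10=0, b11=0, b12=1, b13=1, b14=0, b15=0.
p1 = XOR of data positions {3,5,7,9,11,13,15} = 0⊕0⊕0⊕1⊕0⊕1⊕0 = 0
p2 = XOR of data positions {3,6,7,10,11,14,15} = 0⊕1⊕0⊕0⊕0⊕0⊕0 = 1
p4 = XOR of data positions {5,6,7,12,13,14,15} = 0⊕1⊕0⊕1⊕1⊕0⊕0 = 1
p8 = XOR of data positions {9,10,11,12,13,14,15} = 1⊕0⊕0⊕1⊕1⊕0⊕0 = 1
Codeword b1..b15 = 010101011001100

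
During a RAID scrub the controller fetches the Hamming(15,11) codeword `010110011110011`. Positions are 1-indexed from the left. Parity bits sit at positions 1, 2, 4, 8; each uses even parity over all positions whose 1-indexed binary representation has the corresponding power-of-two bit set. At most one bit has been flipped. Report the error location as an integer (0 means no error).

s1: b1⊕b3⊕b5⊕b7⊕b9⊕b11⊕b13⊕b15 = 0⊕0⊕1⊕0⊕1⊕1⊕0⊕1 = 0
s2: b2⊕b3⊕b6⊕b7⊕b10⊕b11⊕b14⊕b15 = 1⊕0⊕0⊕0⊕1⊕1⊕1⊕1 = 1
s4: b4⊕b5⊕b6⊕b7⊕b12⊕b13⊕b14⊕b15 = 1⊕1⊕0⊕0⊕0⊕0⊕1⊕1 = 0
s8: b8⊕b9⊕b10⊕b11⊕b12⊕b13⊕b14⊕b15 = 1⊕1⊕1⊕1⊕0⊕0⊕1⊕1 = 0
Syndrome (s8...s1) = 0010 → position 2.

2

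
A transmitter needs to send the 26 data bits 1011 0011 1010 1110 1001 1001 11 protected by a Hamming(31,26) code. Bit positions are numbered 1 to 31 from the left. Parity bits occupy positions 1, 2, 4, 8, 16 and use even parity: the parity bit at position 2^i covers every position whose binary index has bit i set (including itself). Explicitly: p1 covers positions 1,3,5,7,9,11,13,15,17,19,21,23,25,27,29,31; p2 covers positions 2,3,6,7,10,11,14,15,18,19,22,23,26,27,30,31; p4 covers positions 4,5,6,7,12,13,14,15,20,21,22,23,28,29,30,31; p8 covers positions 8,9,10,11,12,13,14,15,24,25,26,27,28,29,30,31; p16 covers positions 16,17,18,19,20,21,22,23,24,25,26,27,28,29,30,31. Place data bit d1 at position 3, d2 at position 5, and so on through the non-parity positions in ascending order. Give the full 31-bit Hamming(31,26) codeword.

1110011100111011011101001100111

Place data bits at non-power-of-two positions: b3=1, b5=0, b6=1, b7=1, b9=0, b10=0, b11=1, b12=1, b13=1, b14=0, b15=1, b17=0, b18=1, b19=1, b20=1, b21=0, b22=1, b23=0, b24=0, b25=1, b26=1, b27=0, b28=0, b29=1, b30=1, b31=1.
p1 = XOR of data positions {3,5,7,9,11,13,15,17,19,21,23,25,27,29,31} = 1⊕0⊕1⊕0⊕1⊕1⊕1⊕0⊕1⊕0⊕0⊕1⊕0⊕1⊕1 = 1
p2 = XOR of data positions {3,6,7,10,11,14,15,18,19,22,23,26,27,30,31} = 1⊕1⊕1⊕0⊕1⊕0⊕1⊕1⊕1⊕1⊕0⊕1⊕0⊕1⊕1 = 1
p4 = XOR of data positions {5,6,7,12,13,14,15,20,21,22,23,28,29,30,31} = 0⊕1⊕1⊕1⊕1⊕0⊕1⊕1⊕0⊕1⊕0⊕0⊕1⊕1⊕1 = 0
p8 = XOR of data positions {9,10,11,12,13,14,15,24,25,26,27,28,29,30,31} = 0⊕0⊕1⊕1⊕1⊕0⊕1⊕0⊕1⊕1⊕0⊕0⊕1⊕1⊕1 = 1
p16 = XOR of data positions {17,18,19,20,21,22,23,24,25,26,27,28,29,30,31} = 0⊕1⊕1⊕1⊕0⊕1⊕0⊕0⊕1⊕1⊕0⊕0⊕1⊕1⊕1 = 1
Codeword b1..b31 = 1110011100111011011101001100111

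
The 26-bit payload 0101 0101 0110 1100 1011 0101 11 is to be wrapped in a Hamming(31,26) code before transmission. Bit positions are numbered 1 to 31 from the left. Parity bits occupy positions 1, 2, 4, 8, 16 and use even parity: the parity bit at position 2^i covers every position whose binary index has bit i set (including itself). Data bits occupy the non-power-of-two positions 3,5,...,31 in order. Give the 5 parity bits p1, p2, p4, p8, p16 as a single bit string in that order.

00101

Place data bits at non-power-of-two positions: b3=0, b5=1, b6=0, b7=1, b9=0, b10=1, b11=0, b12=1, b13=0, b14=1, b15=1, b17=0, b18=1, b19=1, b20=0, b21=0, b22=1, b23=0, b24=1, b25=1, b26=0, b27=1, b28=0, b29=1, b30=1, b31=1.
p1 = XOR of data positions {3,5,7,9,11,13,15,17,19,21,23,25,27,29,31} = 0⊕1⊕1⊕0⊕0⊕0⊕1⊕0⊕1⊕0⊕0⊕1⊕1⊕1⊕1 = 0
p2 = XOR of data positions {3,6,7,10,11,14,15,18,19,22,23,26,27,30,31} = 0⊕0⊕1⊕1⊕0⊕1⊕1⊕1⊕1⊕1⊕0⊕0⊕1⊕1⊕1 = 0
p4 = XOR of data positions {5,6,7,12,13,14,15,20,21,22,23,28,29,30,31} = 1⊕0⊕1⊕1⊕0⊕1⊕1⊕0⊕0⊕1⊕0⊕0⊕1⊕1⊕1 = 1
p8 = XOR of data positions {9,10,11,12,13,14,15,24,25,26,27,28,29,30,31} = 0⊕1⊕0⊕1⊕0⊕1⊕1⊕1⊕1⊕0⊕1⊕0⊕1⊕1⊕1 = 0
p16 = XOR of data positions {17,18,19,20,21,22,23,24,25,26,27,28,29,30,31} = 0⊕1⊕1⊕0⊕0⊕1⊕0⊕1⊕1⊕0⊕1⊕0⊕1⊕1⊕1 = 1
Parity bits p1,p2,p4,p8,p16 = 00101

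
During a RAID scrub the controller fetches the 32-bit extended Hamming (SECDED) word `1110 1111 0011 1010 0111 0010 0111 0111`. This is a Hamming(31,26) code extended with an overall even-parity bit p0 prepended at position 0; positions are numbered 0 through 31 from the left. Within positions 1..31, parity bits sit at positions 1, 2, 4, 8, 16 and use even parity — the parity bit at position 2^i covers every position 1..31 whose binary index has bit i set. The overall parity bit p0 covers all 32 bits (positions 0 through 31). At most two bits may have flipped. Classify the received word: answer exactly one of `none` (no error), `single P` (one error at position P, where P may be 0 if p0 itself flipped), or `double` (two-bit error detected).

single 2

s1: b1⊕b3⊕b5⊕b7⊕b9⊕b11⊕b13⊕b15⊕b17⊕b19⊕b21⊕b23⊕b25⊕b27⊕b29⊕b31 = 1⊕0⊕1⊕1⊕0⊕1⊕0⊕0⊕1⊕1⊕0⊕0⊕1⊕1⊕1⊕1 = 0
s2: b2⊕b3⊕b6⊕b7⊕b10⊕b11⊕b14⊕b15⊕b18⊕b19⊕b22⊕b23⊕b26⊕b27⊕b30⊕b31 = 1⊕0⊕1⊕1⊕1⊕1⊕1⊕0⊕1⊕1⊕1⊕0⊕1⊕1⊕1⊕1 = 1
s4: b4⊕b5⊕b6⊕b7⊕b12⊕b13⊕b14⊕b15⊕b20⊕b21⊕b22⊕b23⊕b28⊕b29⊕b30⊕b31 = 1⊕1⊕1⊕1⊕1⊕0⊕1⊕0⊕0⊕0⊕1⊕0⊕0⊕1⊕1⊕1 = 0
s8: b8⊕b9⊕b10⊕b11⊕b12⊕b13⊕b14⊕b15⊕b24⊕b25⊕b26⊕b27⊕b28⊕b29⊕b30⊕b31 = 0⊕0⊕1⊕1⊕1⊕0⊕1⊕0⊕0⊕1⊕1⊕1⊕0⊕1⊕1⊕1 = 0
s16: b16⊕b17⊕b18⊕b19⊕b20⊕b21⊕b22⊕b23⊕b24⊕b25⊕b26⊕b27⊕b28⊕b29⊕b30⊕b31 = 0⊕1⊕1⊕1⊕0⊕0⊕1⊕0⊕0⊕1⊕1⊕1⊕0⊕1⊕1⊕1 = 0
Syndrome (s16...s1) = 00010 → position 2.
Overall parity (XOR of all 32 bits, including p0): 1⊕1⊕1⊕0⊕1⊕1⊕1⊕1⊕0⊕0⊕1⊕1⊕1⊕0⊕1⊕0⊕0⊕1⊕1⊕1⊕0⊕0⊕1⊕0⊕0⊕1⊕1⊕1⊕0⊕1⊕1⊕1 = 1
Overall=1, syndrome position=2 → single-bit error at position 2.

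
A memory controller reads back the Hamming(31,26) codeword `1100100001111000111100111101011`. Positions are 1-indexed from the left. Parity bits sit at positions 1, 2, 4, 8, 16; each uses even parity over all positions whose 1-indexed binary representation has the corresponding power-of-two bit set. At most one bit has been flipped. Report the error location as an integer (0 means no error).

19

s1: b1⊕b3⊕b5⊕b7⊕b9⊕b11⊕b13⊕b15⊕b17⊕b19⊕b21⊕b23⊕b25⊕b27⊕b29⊕b31 = 1⊕0⊕1⊕0⊕0⊕1⊕1⊕0⊕1⊕1⊕0⊕1⊕1⊕0⊕0⊕1 = 1
s2: b2⊕b3⊕b6⊕b7⊕b10⊕b11⊕b14⊕b15⊕b18⊕b19⊕b22⊕b23⊕b26⊕b27⊕b30⊕b31 = 1⊕0⊕0⊕0⊕1⊕1⊕0⊕0⊕1⊕1⊕0⊕1⊕1⊕0⊕1⊕1 = 1
s4: b4⊕b5⊕b6⊕b7⊕b12⊕b13⊕b14⊕b15⊕b20⊕b21⊕b22⊕b23⊕b28⊕b29⊕b30⊕b31 = 0⊕1⊕0⊕0⊕1⊕1⊕0⊕0⊕1⊕0⊕0⊕1⊕1⊕0⊕1⊕1 = 0
s8: b8⊕b9⊕b10⊕b11⊕b12⊕b13⊕b14⊕b15⊕b24⊕b25⊕b26⊕b27⊕b28⊕b29⊕b30⊕b31 = 0⊕0⊕1⊕1⊕1⊕1⊕0⊕0⊕1⊕1⊕1⊕0⊕1⊕0⊕1⊕1 = 0
s16: b16⊕b17⊕b18⊕b19⊕b20⊕b21⊕b22⊕b23⊕b24⊕b25⊕b26⊕b27⊕b28⊕b29⊕b30⊕b31 = 0⊕1⊕1⊕1⊕1⊕0⊕0⊕1⊕1⊕1⊕1⊕0⊕1⊕0⊕1⊕1 = 1
Syndrome (s16...s1) = 10011 → position 19.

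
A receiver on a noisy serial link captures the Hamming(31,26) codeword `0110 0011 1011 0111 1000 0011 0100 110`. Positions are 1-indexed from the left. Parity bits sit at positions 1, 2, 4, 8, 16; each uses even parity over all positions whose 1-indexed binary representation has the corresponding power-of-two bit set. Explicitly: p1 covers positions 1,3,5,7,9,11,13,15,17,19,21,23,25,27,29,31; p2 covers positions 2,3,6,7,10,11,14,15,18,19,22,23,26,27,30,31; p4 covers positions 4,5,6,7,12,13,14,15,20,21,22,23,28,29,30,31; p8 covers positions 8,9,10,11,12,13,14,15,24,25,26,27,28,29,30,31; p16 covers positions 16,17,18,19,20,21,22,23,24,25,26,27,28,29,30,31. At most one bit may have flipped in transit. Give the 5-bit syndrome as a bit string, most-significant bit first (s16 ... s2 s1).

10110

s1: b1⊕b3⊕b5⊕b7⊕b9⊕b11⊕b13⊕b15⊕b17⊕b19⊕b21⊕b23⊕b25⊕b27⊕b29⊕b31 = 0⊕1⊕0⊕1⊕1⊕1⊕0⊕1⊕1⊕0⊕0⊕1⊕0⊕0⊕1⊕0 = 0
s2: b2⊕b3⊕b6⊕b7⊕b10⊕b11⊕b14⊕b15⊕b18⊕b19⊕b22⊕b23⊕b26⊕b27⊕b30⊕b31 = 1⊕1⊕0⊕1⊕0⊕1⊕1⊕1⊕0⊕0⊕0⊕1⊕1⊕0⊕1⊕0 = 1
s4: b4⊕b5⊕b6⊕b7⊕b12⊕b13⊕b14⊕b15⊕b20⊕b21⊕b22⊕b23⊕b28⊕b29⊕b30⊕b31 = 0⊕0⊕0⊕1⊕1⊕0⊕1⊕1⊕0⊕0⊕0⊕1⊕0⊕1⊕1⊕0 = 1
s8: b8⊕b9⊕b10⊕b11⊕b12⊕b13⊕b14⊕b15⊕b24⊕b25⊕b26⊕b27⊕b28⊕b29⊕b30⊕b31 = 1⊕1⊕0⊕1⊕1⊕0⊕1⊕1⊕1⊕0⊕1⊕0⊕0⊕1⊕1⊕0 = 0
s16: b16⊕b17⊕b18⊕b19⊕b20⊕b21⊕b22⊕b23⊕b24⊕b25⊕b26⊕b27⊕b28⊕b29⊕b30⊕b31 = 1⊕1⊕0⊕0⊕0⊕0⊕0⊕1⊕1⊕0⊕1⊕0⊕0⊕1⊕1⊕0 = 1
Syndrome (s16...s1) = 10110 → position 22.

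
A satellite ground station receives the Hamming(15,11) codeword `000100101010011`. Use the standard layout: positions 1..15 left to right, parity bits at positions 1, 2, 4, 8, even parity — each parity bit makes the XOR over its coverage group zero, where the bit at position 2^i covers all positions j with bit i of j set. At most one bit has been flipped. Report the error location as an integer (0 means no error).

0

s1: b1⊕b3⊕b5⊕b7⊕b9⊕b11⊕b13⊕b15 = 0⊕0⊕0⊕1⊕1⊕1⊕0⊕1 = 0
s2: b2⊕b3⊕b6⊕b7⊕b10⊕b11⊕b14⊕b15 = 0⊕0⊕0⊕1⊕0⊕1⊕1⊕1 = 0
s4: b4⊕b5⊕b6⊕b7⊕b12⊕b13⊕b14⊕b15 = 1⊕0⊕0⊕1⊕0⊕0⊕1⊕1 = 0
s8: b8⊕b9⊕b10⊕b11⊕b12⊕b13⊕b14⊕b15 = 0⊕1⊕0⊕1⊕0⊕0⊕1⊕1 = 0
Syndrome (s8...s1) = 0000 → position 0 (no error).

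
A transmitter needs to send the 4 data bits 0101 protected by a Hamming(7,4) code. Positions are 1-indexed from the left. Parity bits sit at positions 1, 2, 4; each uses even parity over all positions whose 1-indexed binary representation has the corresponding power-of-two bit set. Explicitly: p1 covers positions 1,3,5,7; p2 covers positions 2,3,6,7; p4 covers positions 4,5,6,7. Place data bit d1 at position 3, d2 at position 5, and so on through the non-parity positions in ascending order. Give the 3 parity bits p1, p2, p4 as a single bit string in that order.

Place data bits at non-power-of-two positions: b3=0, b5=1, b6=0, b7=1.
p1 = XOR of data positions {3,5,7} = 0⊕1⊕1 = 0
p2 = XOR of data positions {3,6,7} = 0⊕0⊕1 = 1
p4 = XOR of data positions {5,6,7} = 1⊕0⊕1 = 0
Parity bits p1,p2,p4 = 010

010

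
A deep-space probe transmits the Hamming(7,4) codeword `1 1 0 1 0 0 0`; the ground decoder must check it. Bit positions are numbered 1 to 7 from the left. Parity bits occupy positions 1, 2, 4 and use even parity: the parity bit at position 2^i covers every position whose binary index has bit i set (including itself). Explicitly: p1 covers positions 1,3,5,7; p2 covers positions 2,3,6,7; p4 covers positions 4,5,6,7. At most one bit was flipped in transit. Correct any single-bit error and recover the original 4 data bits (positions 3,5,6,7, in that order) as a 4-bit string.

0001

s1: b1⊕b3⊕b5⊕b7 = 1⊕0⊕0⊕0 = 1
s2: b2⊕b3⊕b6⊕b7 = 1⊕0⊕0⊕0 = 1
s4: b4⊕b5⊕b6⊕b7 = 1⊕0⊕0⊕0 = 1
Syndrome (s4...s1) = 111 → position 7.
Flip bit 7: corrected codeword = 1101001
Data bits at positions 3,5,6,7: 0001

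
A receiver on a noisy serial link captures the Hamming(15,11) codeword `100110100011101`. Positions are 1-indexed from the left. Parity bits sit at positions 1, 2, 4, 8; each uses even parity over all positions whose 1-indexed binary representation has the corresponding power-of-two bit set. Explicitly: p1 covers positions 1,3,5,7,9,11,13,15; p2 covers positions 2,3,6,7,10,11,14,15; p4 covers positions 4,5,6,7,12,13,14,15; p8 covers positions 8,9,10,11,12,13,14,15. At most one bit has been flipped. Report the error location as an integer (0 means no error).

2

s1: b1⊕b3⊕b5⊕b7⊕b9⊕b11⊕b13⊕b15 = 1⊕0⊕1⊕1⊕0⊕1⊕1⊕1 = 0
s2: b2⊕b3⊕b6⊕b7⊕b10⊕b11⊕b14⊕b15 = 0⊕0⊕0⊕1⊕0⊕1⊕0⊕1 = 1
s4: b4⊕b5⊕b6⊕b7⊕b12⊕b13⊕b14⊕b15 = 1⊕1⊕0⊕1⊕1⊕1⊕0⊕1 = 0
s8: b8⊕b9⊕b10⊕b11⊕b12⊕b13⊕b14⊕b15 = 0⊕0⊕0⊕1⊕1⊕1⊕0⊕1 = 0
Syndrome (s8...s1) = 0010 → position 2.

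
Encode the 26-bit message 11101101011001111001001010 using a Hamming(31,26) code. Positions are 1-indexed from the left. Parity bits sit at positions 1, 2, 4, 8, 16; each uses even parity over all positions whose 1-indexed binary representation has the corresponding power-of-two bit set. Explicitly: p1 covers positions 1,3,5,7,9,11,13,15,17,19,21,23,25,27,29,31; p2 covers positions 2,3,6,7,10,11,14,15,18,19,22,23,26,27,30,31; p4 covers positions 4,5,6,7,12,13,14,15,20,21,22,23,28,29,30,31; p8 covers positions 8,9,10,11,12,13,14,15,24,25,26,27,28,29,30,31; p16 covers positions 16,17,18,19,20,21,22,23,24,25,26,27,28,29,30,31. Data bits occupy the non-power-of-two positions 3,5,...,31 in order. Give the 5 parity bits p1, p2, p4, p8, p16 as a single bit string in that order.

Place data bits at non-power-of-two positions: b3=1, b5=1, b6=1, b7=0, b9=1, b10=1, b11=0, b12=1, b13=0, b14=1, b15=1, b17=0, b18=0, b19=1, b20=1, b21=1, b22=1, b23=0, b24=0, b25=1, b26=0, b27=0, b28=1, b29=0, b30=1, b31=0.
p1 = XOR of data positions {3,5,7,9,11,13,15,17,19,21,23,25,27,29,31} = 1⊕1⊕0⊕1⊕0⊕0⊕1⊕0⊕1⊕1⊕0⊕1⊕0⊕0⊕0 = 1
p2 = XOR of data positions {3,6,7,10,11,14,15,18,19,22,23,26,27,30,31} = 1⊕1⊕0⊕1⊕0⊕1⊕1⊕0⊕1⊕1⊕0⊕0⊕0⊕1⊕0 = 0
p4 = XOR of data positions {5,6,7,12,13,14,15,20,21,22,23,28,29,30,31} = 1⊕1⊕0⊕1⊕0⊕1⊕1⊕1⊕1⊕1⊕0⊕1⊕0⊕1⊕0 = 0
p8 = XOR of data positions {9,10,11,12,13,14,15,24,25,26,27,28,29,30,31} = 1⊕1⊕0⊕1⊕0⊕1⊕1⊕0⊕1⊕0⊕0⊕1⊕0⊕1⊕0 = 0
p16 = XOR of data positions {17,18,19,20,21,22,23,24,25,26,27,28,29,30,31} = 0⊕0⊕1⊕1⊕1⊕1⊕0⊕0⊕1⊕0⊕0⊕1⊕0⊕1⊕0 = 1
Parity bits p1,p2,p4,p8,p16 = 10001

10001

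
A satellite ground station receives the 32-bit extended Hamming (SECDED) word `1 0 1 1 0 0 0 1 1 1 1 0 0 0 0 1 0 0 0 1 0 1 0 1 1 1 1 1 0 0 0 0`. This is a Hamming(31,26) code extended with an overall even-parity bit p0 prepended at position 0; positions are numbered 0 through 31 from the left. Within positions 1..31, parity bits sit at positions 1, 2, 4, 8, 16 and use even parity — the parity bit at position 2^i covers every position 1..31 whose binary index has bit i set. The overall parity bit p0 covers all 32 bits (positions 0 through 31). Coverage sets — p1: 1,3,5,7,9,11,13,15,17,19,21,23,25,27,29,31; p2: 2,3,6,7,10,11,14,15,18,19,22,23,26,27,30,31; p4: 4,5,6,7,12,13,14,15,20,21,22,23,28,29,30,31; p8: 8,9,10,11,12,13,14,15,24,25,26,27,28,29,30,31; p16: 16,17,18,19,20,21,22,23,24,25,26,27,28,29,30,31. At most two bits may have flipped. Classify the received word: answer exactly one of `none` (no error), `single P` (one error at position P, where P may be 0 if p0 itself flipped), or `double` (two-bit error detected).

single 19

s1: b1⊕b3⊕b5⊕b7⊕b9⊕b11⊕b13⊕b15⊕b17⊕b19⊕b21⊕b23⊕b25⊕b27⊕b29⊕b31 = 0⊕1⊕0⊕1⊕1⊕0⊕0⊕1⊕0⊕1⊕1⊕1⊕1⊕1⊕0⊕0 = 1
s2: b2⊕b3⊕b6⊕b7⊕b10⊕b11⊕b14⊕b15⊕b18⊕b19⊕b22⊕b23⊕b26⊕b27⊕b30⊕b31 = 1⊕1⊕0⊕1⊕1⊕0⊕0⊕1⊕0⊕1⊕0⊕1⊕1⊕1⊕0⊕0 = 1
s4: b4⊕b5⊕b6⊕b7⊕b12⊕b13⊕b14⊕b15⊕b20⊕b21⊕b22⊕b23⊕b28⊕b29⊕b30⊕b31 = 0⊕0⊕0⊕1⊕0⊕0⊕0⊕1⊕0⊕1⊕0⊕1⊕0⊕0⊕0⊕0 = 0
s8: b8⊕b9⊕b10⊕b11⊕b12⊕b13⊕b14⊕b15⊕b24⊕b25⊕b26⊕b27⊕b28⊕b29⊕b30⊕b31 = 1⊕1⊕1⊕0⊕0⊕0⊕0⊕1⊕1⊕1⊕1⊕1⊕0⊕0⊕0⊕0 = 0
s16: b16⊕b17⊕b18⊕b19⊕b20⊕b21⊕b22⊕b23⊕b24⊕b25⊕b26⊕b27⊕b28⊕b29⊕b30⊕b31 = 0⊕0⊕0⊕1⊕0⊕1⊕0⊕1⊕1⊕1⊕1⊕1⊕0⊕0⊕0⊕0 = 1
Syndrome (s16...s1) = 10011 → position 19.
Overall parity (XOR of all 32 bits, including p0): 1⊕0⊕1⊕1⊕0⊕0⊕0⊕1⊕1⊕1⊕1⊕0⊕0⊕0⊕0⊕1⊕0⊕0⊕0⊕1⊕0⊕1⊕0⊕1⊕1⊕1⊕1⊕1⊕0⊕0⊕0⊕0 = 1
Overall=1, syndrome position=19 → single-bit error at position 19.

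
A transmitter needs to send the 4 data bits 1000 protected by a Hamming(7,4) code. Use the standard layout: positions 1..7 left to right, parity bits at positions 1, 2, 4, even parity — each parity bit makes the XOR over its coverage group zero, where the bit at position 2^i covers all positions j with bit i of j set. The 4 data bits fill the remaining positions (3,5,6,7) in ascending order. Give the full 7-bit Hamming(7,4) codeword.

Place data bits at non-power-of-two positions: b3=1, b5=0, b6=0, b7=0.
p1 = XOR of data positions {3,5,7} = 1⊕0⊕0 = 1
p2 = XOR of data positions {3,6,7} = 1⊕0⊕0 = 1
p4 = XOR of data positions {5,6,7} = 0⊕0⊕0 = 0
Codeword b1..b7 = 1110000

1110000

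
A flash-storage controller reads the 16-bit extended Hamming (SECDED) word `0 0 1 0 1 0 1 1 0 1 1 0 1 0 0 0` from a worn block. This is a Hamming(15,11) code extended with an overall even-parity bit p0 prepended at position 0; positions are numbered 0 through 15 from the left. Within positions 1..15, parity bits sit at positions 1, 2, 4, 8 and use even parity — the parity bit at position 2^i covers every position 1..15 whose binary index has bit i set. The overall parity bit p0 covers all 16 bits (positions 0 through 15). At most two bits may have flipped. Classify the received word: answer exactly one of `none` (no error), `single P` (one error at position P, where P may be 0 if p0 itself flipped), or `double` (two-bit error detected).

single 8

s1: b1⊕b3⊕b5⊕b7⊕b9⊕b11⊕b13⊕b15 = 0⊕0⊕0⊕1⊕1⊕0⊕0⊕0 = 0
s2: b2⊕b3⊕b6⊕b7⊕b10⊕b11⊕b14⊕b15 = 1⊕0⊕1⊕1⊕1⊕0⊕0⊕0 = 0
s4: b4⊕b5⊕b6⊕b7⊕b12⊕b13⊕b14⊕b15 = 1⊕0⊕1⊕1⊕1⊕0⊕0⊕0 = 0
s8: b8⊕b9⊕b10⊕b11⊕b12⊕b13⊕b14⊕b15 = 0⊕1⊕1⊕0⊕1⊕0⊕0⊕0 = 1
Syndrome (s8...s1) = 1000 → position 8.
Overall parity (XOR of all 16 bits, including p0): 0⊕0⊕1⊕0⊕1⊕0⊕1⊕1⊕0⊕1⊕1⊕0⊕1⊕0⊕0⊕0 = 1
Overall=1, syndrome position=8 → single-bit error at position 8.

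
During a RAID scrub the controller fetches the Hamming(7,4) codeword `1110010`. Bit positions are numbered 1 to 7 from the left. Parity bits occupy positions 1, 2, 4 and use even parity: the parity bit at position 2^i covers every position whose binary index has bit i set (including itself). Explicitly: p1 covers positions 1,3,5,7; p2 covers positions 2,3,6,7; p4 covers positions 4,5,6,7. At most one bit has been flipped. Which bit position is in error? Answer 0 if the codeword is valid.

6

s1: b1⊕b3⊕b5⊕b7 = 1⊕1⊕0⊕0 = 0
s2: b2⊕b3⊕b6⊕b7 = 1⊕1⊕1⊕0 = 1
s4: b4⊕b5⊕b6⊕b7 = 0⊕0⊕1⊕0 = 1
Syndrome (s4...s1) = 110 → position 6.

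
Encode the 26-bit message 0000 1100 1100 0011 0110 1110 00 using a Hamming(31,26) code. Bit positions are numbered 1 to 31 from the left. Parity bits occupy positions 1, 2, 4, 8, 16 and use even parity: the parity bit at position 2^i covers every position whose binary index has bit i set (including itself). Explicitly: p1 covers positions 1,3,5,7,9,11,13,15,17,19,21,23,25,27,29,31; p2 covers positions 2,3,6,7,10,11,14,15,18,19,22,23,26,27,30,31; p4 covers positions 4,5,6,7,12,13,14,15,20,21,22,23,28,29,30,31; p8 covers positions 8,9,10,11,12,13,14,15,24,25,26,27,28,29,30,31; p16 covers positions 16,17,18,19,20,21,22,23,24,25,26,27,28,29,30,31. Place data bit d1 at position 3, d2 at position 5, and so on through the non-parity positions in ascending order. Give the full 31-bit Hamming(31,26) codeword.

1100000011001101000110110111000

Place data bits at non-power-of-two positions: b3=0, b5=0, b6=0, b7=0, b9=1, b10=1, b11=0, b12=0, b13=1, b14=1, b15=0, b17=0, b18=0, b19=0, b20=1, b21=1, b22=0, b23=1, b24=1, b25=0, b26=1, b27=1, b28=1, b29=0, b30=0, b31=0.
p1 = XOR of data positions {3,5,7,9,11,13,15,17,19,21,23,25,27,29,31} = 0⊕0⊕0⊕1⊕0⊕1⊕0⊕0⊕0⊕1⊕1⊕0⊕1⊕0⊕0 = 1
p2 = XOR of data positions {3,6,7,10,11,14,15,18,19,22,23,26,27,30,31} = 0⊕0⊕0⊕1⊕0⊕1⊕0⊕0⊕0⊕0⊕1⊕1⊕1⊕0⊕0 = 1
p4 = XOR of data positions {5,6,7,12,13,14,15,20,21,22,23,28,29,30,31} = 0⊕0⊕0⊕0⊕1⊕1⊕0⊕1⊕1⊕0⊕1⊕1⊕0⊕0⊕0 = 0
p8 = XOR of data positions {9,10,11,12,13,14,15,24,25,26,27,28,29,30,31} = 1⊕1⊕0⊕0⊕1⊕1⊕0⊕1⊕0⊕1⊕1⊕1⊕0⊕0⊕0 = 0
p16 = XOR of data positions {17,18,19,20,21,22,23,24,25,26,27,28,29,30,31} = 0⊕0⊕0⊕1⊕1⊕0⊕1⊕1⊕0⊕1⊕1⊕1⊕0⊕0⊕0 = 1
Codeword b1..b31 = 1100000011001101000110110111000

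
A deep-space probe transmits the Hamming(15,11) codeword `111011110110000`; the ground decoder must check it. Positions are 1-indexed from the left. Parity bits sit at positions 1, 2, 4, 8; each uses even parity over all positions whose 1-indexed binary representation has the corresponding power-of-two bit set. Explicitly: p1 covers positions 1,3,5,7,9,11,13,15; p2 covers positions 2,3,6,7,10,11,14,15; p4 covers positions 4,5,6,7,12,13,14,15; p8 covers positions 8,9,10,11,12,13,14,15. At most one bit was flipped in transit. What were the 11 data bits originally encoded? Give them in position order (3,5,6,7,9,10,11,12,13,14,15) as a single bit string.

11110110100

s1: b1⊕b3⊕b5⊕b7⊕b9⊕b11⊕b13⊕b15 = 1⊕1⊕1⊕1⊕0⊕1⊕0⊕0 = 1
s2: b2⊕b3⊕b6⊕b7⊕b10⊕b11⊕b14⊕b15 = 1⊕1⊕1⊕1⊕1⊕1⊕0⊕0 = 0
s4: b4⊕b5⊕b6⊕b7⊕b12⊕b13⊕b14⊕b15 = 0⊕1⊕1⊕1⊕0⊕0⊕0⊕0 = 1
s8: b8⊕b9⊕b10⊕b11⊕b12⊕b13⊕b14⊕b15 = 1⊕0⊕1⊕1⊕0⊕0⊕0⊕0 = 1
Syndrome (s8...s1) = 1101 → position 13.
Flip bit 13: corrected codeword = 111011110110100
Data bits at positions 3,5,6,7,9,10,11,12,13,14,15: 11110110100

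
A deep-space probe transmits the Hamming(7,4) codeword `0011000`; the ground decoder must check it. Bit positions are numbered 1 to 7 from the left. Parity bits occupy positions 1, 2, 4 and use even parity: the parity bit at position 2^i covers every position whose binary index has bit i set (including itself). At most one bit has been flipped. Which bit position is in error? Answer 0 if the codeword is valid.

s1: b1⊕b3⊕b5⊕b7 = 0⊕1⊕0⊕0 = 1
s2: b2⊕b3⊕b6⊕b7 = 0⊕1⊕0⊕0 = 1
s4: b4⊕b5⊕b6⊕b7 = 1⊕0⊕0⊕0 = 1
Syndrome (s4...s1) = 111 → position 7.

7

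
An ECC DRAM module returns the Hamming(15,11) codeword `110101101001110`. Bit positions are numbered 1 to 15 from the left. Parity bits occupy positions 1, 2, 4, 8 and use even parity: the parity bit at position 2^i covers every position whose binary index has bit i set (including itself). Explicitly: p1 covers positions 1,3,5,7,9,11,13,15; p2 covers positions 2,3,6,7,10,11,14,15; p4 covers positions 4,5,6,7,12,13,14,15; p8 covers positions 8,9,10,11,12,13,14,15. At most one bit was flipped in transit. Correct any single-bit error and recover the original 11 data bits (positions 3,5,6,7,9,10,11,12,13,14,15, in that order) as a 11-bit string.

00111001110

s1: b1⊕b3⊕b5⊕b7⊕b9⊕b11⊕b13⊕b15 = 1⊕0⊕0⊕1⊕1⊕0⊕1⊕0 = 0
s2: b2⊕b3⊕b6⊕b7⊕b10⊕b11⊕b14⊕b15 = 1⊕0⊕1⊕1⊕0⊕0⊕1⊕0 = 0
s4: b4⊕b5⊕b6⊕b7⊕b12⊕b13⊕b14⊕b15 = 1⊕0⊕1⊕1⊕1⊕1⊕1⊕0 = 0
s8: b8⊕b9⊕b10⊕b11⊕b12⊕b13⊕b14⊕b15 = 0⊕1⊕0⊕0⊕1⊕1⊕1⊕0 = 0
Syndrome (s8...s1) = 0000 → position 0 (no error).
No correction needed.
Data bits at positions 3,5,6,7,9,10,11,12,13,14,15: 00111001110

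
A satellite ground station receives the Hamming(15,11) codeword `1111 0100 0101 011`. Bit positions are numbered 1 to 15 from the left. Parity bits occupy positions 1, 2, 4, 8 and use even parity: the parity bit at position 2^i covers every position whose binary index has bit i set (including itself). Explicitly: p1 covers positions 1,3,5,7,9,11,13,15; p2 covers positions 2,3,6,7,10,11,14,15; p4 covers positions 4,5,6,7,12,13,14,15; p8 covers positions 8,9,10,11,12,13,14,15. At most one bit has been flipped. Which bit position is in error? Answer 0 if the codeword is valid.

s1: b1⊕b3⊕b5⊕b7⊕b9⊕b11⊕b13⊕b15 = 1⊕1⊕0⊕0⊕0⊕0⊕0⊕1 = 1
s2: b2⊕b3⊕b6⊕b7⊕b10⊕b11⊕b14⊕b15 = 1⊕1⊕1⊕0⊕1⊕0⊕1⊕1 = 0
s4: b4⊕b5⊕b6⊕b7⊕b12⊕b13⊕b14⊕b15 = 1⊕0⊕1⊕0⊕1⊕0⊕1⊕1 = 1
s8: b8⊕b9⊕b10⊕b11⊕b12⊕b13⊕b14⊕b15 = 0⊕0⊕1⊕0⊕1⊕0⊕1⊕1 = 0
Syndrome (s8...s1) = 0101 → position 5.

5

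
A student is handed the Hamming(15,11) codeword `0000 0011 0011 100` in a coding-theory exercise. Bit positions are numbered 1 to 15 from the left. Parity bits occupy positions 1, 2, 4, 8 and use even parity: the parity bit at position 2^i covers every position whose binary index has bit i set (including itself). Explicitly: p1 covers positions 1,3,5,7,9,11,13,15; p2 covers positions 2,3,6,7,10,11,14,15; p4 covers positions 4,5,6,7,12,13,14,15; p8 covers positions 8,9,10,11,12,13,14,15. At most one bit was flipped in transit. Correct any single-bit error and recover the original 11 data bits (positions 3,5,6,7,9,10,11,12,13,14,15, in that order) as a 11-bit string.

01010011100

s1: b1⊕b3⊕b5⊕b7⊕b9⊕b11⊕b13⊕b15 = 0⊕0⊕0⊕1⊕0⊕1⊕1⊕0 = 1
s2: b2⊕b3⊕b6⊕b7⊕b10⊕b11⊕b14⊕b15 = 0⊕0⊕0⊕1⊕0⊕1⊕0⊕0 = 0
s4: b4⊕b5⊕b6⊕b7⊕b12⊕b13⊕b14⊕b15 = 0⊕0⊕0⊕1⊕1⊕1⊕0⊕0 = 1
s8: b8⊕b9⊕b10⊕b11⊕b12⊕b13⊕b14⊕b15 = 1⊕0⊕0⊕1⊕1⊕1⊕0⊕0 = 0
Syndrome (s8...s1) = 0101 → position 5.
Flip bit 5: corrected codeword = 000010110011100
Data bits at positions 3,5,6,7,9,10,11,12,13,14,15: 01010011100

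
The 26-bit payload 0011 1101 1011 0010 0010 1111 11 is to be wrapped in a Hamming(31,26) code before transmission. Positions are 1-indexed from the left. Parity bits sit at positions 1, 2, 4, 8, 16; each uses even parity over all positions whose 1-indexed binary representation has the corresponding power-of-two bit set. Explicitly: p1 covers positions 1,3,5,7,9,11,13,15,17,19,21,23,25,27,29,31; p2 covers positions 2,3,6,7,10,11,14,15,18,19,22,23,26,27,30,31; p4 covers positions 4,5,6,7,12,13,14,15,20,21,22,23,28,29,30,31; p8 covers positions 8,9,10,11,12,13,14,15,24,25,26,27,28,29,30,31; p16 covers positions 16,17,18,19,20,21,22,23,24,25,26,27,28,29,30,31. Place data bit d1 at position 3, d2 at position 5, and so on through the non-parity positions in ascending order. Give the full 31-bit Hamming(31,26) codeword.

Place data bits at non-power-of-two positions: b3=0, b5=0, b6=1, b7=1, b9=1, b10=1, b11=0, b12=1, b13=1, b14=0, b15=1, b17=1, b18=0, b19=0, b20=1, b21=0, b22=0, b23=0, b24=1, b25=0, b26=1, b27=1, b28=1, b29=1, b30=1, b31=1.
p1 = XOR of data positions {3,5,7,9,11,13,15,17,19,21,23,25,27,29,31} = 0⊕0⊕1⊕1⊕0⊕1⊕1⊕1⊕0⊕0⊕0⊕0⊕1⊕1⊕1 = 0
p2 = XOR of data positions {3,6,7,10,11,14,15,18,19,22,23,26,27,30,31} = 0⊕1⊕1⊕1⊕0⊕0⊕1⊕0⊕0⊕0⊕0⊕1⊕1⊕1⊕1 = 0
p4 = XOR of data positions {5,6,7,12,13,14,15,20,21,22,23,28,29,30,31} = 0⊕1⊕1⊕1⊕1⊕0⊕1⊕1⊕0⊕0⊕0⊕1⊕1⊕1⊕1 = 0
p8 = XOR of data positions {9,10,11,12,13,14,15,24,25,26,27,28,29,30,31} = 1⊕1⊕0⊕1⊕1⊕0⊕1⊕1⊕0⊕1⊕1⊕1⊕1⊕1⊕1 = 0
p16 = XOR of data positions {17,18,19,20,21,22,23,24,25,26,27,28,29,30,31} = 1⊕0⊕0⊕1⊕0⊕0⊕0⊕1⊕0⊕1⊕1⊕1⊕1⊕1⊕1 = 1
Codeword b1..b31 = 0000011011011011100100010111111

0000011011011011100100010111111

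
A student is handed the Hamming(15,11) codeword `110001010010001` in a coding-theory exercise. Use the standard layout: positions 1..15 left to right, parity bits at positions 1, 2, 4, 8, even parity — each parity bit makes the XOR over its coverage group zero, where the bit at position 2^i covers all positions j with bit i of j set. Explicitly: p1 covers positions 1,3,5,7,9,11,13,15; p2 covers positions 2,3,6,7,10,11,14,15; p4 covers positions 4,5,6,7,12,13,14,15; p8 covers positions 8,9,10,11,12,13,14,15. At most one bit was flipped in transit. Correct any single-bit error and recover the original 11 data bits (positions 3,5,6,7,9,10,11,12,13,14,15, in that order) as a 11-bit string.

s1: b1⊕b3⊕b5⊕b7⊕b9⊕b11⊕b13⊕b15 = 1⊕0⊕0⊕0⊕0⊕1⊕0⊕1 = 1
s2: b2⊕b3⊕b6⊕b7⊕b10⊕b11⊕b14⊕b15 = 1⊕0⊕1⊕0⊕0⊕1⊕0⊕1 = 0
s4: b4⊕b5⊕b6⊕b7⊕b12⊕b13⊕b14⊕b15 = 0⊕0⊕1⊕0⊕0⊕0⊕0⊕1 = 0
s8: b8⊕b9⊕b10⊕b11⊕b12⊕b13⊕b14⊕b15 = 1⊕0⊕0⊕1⊕0⊕0⊕0⊕1 = 1
Syndrome (s8...s1) = 1001 → position 9.
Flip bit 9: corrected codeword = 110001011010001
Data bits at positions 3,5,6,7,9,10,11,12,13,14,15: 00101010001

00101010001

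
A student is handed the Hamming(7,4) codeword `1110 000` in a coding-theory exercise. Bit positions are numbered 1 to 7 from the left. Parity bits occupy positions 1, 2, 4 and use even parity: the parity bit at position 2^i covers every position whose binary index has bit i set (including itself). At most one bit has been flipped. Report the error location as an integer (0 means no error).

0

s1: b1⊕b3⊕b5⊕b7 = 1⊕1⊕0⊕0 = 0
s2: b2⊕b3⊕b6⊕b7 = 1⊕1⊕0⊕0 = 0
s4: b4⊕b5⊕b6⊕b7 = 0⊕0⊕0⊕0 = 0
Syndrome (s4...s1) = 000 → position 0 (no error).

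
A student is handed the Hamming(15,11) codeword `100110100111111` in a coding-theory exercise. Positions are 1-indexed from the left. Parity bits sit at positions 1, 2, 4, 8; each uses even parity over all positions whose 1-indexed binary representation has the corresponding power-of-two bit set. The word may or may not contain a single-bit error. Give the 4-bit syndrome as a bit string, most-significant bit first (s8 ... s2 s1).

s1: b1⊕b3⊕b5⊕b7⊕b9⊕b11⊕b13⊕b15 = 1⊕0⊕1⊕1⊕0⊕1⊕1⊕1 = 0
s2: b2⊕b3⊕b6⊕b7⊕b10⊕b11⊕b14⊕b15 = 0⊕0⊕0⊕1⊕1⊕1⊕1⊕1 = 1
s4: b4⊕b5⊕b6⊕b7⊕b12⊕b13⊕b14⊕b15 = 1⊕1⊕0⊕1⊕1⊕1⊕1⊕1 = 1
s8: b8⊕b9⊕b10⊕b11⊕b12⊕b13⊕b14⊕b15 = 0⊕0⊕1⊕1⊕1⊕1⊕1⊕1 = 0
Syndrome (s8...s1) = 0110 → position 6.

0110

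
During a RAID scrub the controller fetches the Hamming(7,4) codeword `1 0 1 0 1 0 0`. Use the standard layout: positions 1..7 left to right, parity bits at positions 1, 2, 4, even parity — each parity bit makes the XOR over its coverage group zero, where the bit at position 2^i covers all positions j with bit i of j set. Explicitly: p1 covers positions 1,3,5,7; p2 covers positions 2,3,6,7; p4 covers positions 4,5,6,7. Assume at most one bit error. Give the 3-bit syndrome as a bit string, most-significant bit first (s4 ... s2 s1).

s1: b1⊕b3⊕b5⊕b7 = 1⊕1⊕1⊕0 = 1
s2: b2⊕b3⊕b6⊕b7 = 0⊕1⊕0⊕0 = 1
s4: b4⊕b5⊕b6⊕b7 = 0⊕1⊕0⊕0 = 1
Syndrome (s4...s1) = 111 → position 7.

111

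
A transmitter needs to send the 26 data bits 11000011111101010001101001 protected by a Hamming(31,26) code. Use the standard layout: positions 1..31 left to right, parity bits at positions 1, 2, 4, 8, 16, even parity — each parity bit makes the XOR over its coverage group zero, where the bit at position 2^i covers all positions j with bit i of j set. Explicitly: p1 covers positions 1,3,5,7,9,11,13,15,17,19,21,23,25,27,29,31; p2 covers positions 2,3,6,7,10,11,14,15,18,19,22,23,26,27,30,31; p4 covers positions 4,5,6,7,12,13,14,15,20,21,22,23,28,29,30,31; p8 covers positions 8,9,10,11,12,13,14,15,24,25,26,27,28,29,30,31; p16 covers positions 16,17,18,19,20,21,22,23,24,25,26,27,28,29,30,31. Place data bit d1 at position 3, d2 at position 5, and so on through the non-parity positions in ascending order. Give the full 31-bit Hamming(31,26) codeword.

0110100100111111101010001101001

Place data bits at non-power-of-two positions: b3=1, b5=1, b6=0, b7=0, b9=0, b10=0, b11=1, b12=1, b13=1, b14=1, b15=1, b17=1, b18=0, b19=1, b20=0, b21=1, b22=0, b23=0, b24=0, b25=1, b26=1, b27=0, b28=1, b29=0, b30=0, b31=1.
p1 = XOR of data positions {3,5,7,9,11,13,15,17,19,21,23,25,27,29,31} = 1⊕1⊕0⊕0⊕1⊕1⊕1⊕1⊕1⊕1⊕0⊕1⊕0⊕0⊕1 = 0
p2 = XOR of data positions {3,6,7,10,11,14,15,18,19,22,23,26,27,30,31} = 1⊕0⊕0⊕0⊕1⊕1⊕1⊕0⊕1⊕0⊕0⊕1⊕0⊕0⊕1 = 1
p4 = XOR of data positions {5,6,7,12,13,14,15,20,21,22,23,28,29,30,31} = 1⊕0⊕0⊕1⊕1⊕1⊕1⊕0⊕1⊕0⊕0⊕1⊕0⊕0⊕1 = 0
p8 = XOR of data positions {9,10,11,12,13,14,15,24,25,26,27,28,29,30,31} = 0⊕0⊕1⊕1⊕1⊕1⊕1⊕0⊕1⊕1⊕0⊕1⊕0⊕0⊕1 = 1
p16 = XOR of data positions {17,18,19,20,21,22,23,24,25,26,27,28,29,30,31} = 1⊕0⊕1⊕0⊕1⊕0⊕0⊕0⊕1⊕1⊕0⊕1⊕0⊕0⊕1 = 1
Codeword b1..b31 = 0110100100111111101010001101001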